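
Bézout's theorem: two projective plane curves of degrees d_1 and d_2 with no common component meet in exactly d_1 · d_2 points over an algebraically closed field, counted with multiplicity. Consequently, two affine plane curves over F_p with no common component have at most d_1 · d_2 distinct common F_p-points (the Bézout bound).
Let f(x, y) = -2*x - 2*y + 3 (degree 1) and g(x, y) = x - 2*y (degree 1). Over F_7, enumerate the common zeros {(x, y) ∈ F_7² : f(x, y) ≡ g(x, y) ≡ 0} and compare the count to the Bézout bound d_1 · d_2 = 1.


Common zeros: {(1, 4)}; count = 1; Bézout bound = 1.

deg(f) = 1, deg(g) = 1, so Bézout bound = 1.
Scan x ∈ F_7. For each x, list the y ∈ F_7 with f(x, y) ≡ 0 and those with g(x, y) ≡ 0 (mod 7); the common zeros in that column are the intersection.
  x = 0: f ≡ 0 at y ∈ {5}; g ≡ 0 at y ∈ {0}; common: ∅.
  x = 1: f ≡ 0 at y ∈ {4}; g ≡ 0 at y ∈ {4}; common: {4}.
  x = 2: f ≡ 0 at y ∈ {3}; g ≡ 0 at y ∈ {1}; common: ∅.
  x = 3: f ≡ 0 at y ∈ {2}; g ≡ 0 at y ∈ {5}; common: ∅.
  x = 4: f ≡ 0 at y ∈ {1}; g ≡ 0 at y ∈ {2}; common: ∅.
  x = 5: f ≡ 0 at y ∈ {0}; g ≡ 0 at y ∈ {6}; common: ∅.
  x = 6: f ≡ 0 at y ∈ {6}; g ≡ 0 at y ∈ {3}; common: ∅.
Collecting: common zeros = {(1, 4)}, so the count is 1.
Comparison with the Bézout bound: 1 ≤ 1 = deg(f)·deg(g), as expected for curves with no common component (the bound is attained).


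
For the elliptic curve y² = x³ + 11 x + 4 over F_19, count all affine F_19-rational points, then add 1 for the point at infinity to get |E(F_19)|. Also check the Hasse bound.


Affine points = {(0, 2), (0, 17), (1, 4), (1, 15), (3, 8), (3, 11), (4, 6), (4, 13), (6, 1), (6, 18), (7, 5), (7, 14), (13, 8), (13, 11), (16, 1), (16, 18), (18, 7), (18, 12)}; affine count = 18; |E(F_19)| = 19.

Discriminant check: Δ ∝ 4a³ + 27b² = 4·11³ + 27·4² = 4·1331 + 27·16 ≡ 18 (mod 19). Nonzero ⇒ E is nonsingular.
For each x ∈ F_19, compute rhs = x³ + 11·x + 4 mod 19, then count y ∈ F_19 with y² ≡ rhs.
  x = 0: rhs = 4, matching y values: 2, 17 (2 points).
  x = 1: rhs = 16, matching y values: 4, 15 (2 points).
  x = 2: rhs = 15, matching y values: none (0 points).
  x = 3: rhs = 7, matching y values: 8, 11 (2 points).
  x = 4: rhs = 17, matching y values: 6, 13 (2 points).
  x = 5: rhs = 13, matching y values: none (0 points).
  x = 6: rhs = 1, matching y values: 1, 18 (2 points).
  x = 7: rhs = 6, matching y values: 5, 14 (2 points).
  x = 8: rhs = 15, matching y values: none (0 points).
  x = 9: rhs = 15, matching y values: none (0 points).
  x = 10: rhs = 12, matching y values: none (0 points).
  x = 11: rhs = 12, matching y values: none (0 points).
  x = 12: rhs = 2, matching y values: none (0 points).
  x = 13: rhs = 7, matching y values: 8, 11 (2 points).
  x = 14: rhs = 14, matching y values: none (0 points).
  x = 15: rhs = 10, matching y values: none (0 points).
  x = 16: rhs = 1, matching y values: 1, 18 (2 points).
  x = 17: rhs = 12, matching y values: none (0 points).
  x = 18: rhs = 11, matching y values: 7, 12 (2 points).
Total affine count: 18.
Full point count |E(F_19)| = 18 + 1 = 19.
Hasse bound: |19 − (19+1)| = |-1| = 1 ≤ 2√19 ≈ 8.7178 ✓.


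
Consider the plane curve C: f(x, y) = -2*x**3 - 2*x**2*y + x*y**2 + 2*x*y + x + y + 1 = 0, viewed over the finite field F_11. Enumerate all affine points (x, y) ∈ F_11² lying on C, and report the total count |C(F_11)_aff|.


Affine F_11-points: {(0, 10), (1, 0), (1, 10), (2, 2), (2, 5), (4, 7), (7, 6), (7, 9), (8, 3), (8, 4)}; count = 10.

For each of the 121 pairs (x, y) ∈ F_11², evaluate f(x, y) mod 11. Record the zeros.
  x = 0: [0↦1, 1↦2, 2↦3, 3↦4, 4↦5, 5↦6, 6↦7, 7↦8, 8↦9, 9↦10, 10↦0]  zeros at y ∈ {10}
  x = 1: [0↦0, 1↦2, 2↦6, 3↦1, 4↦9, 5↦8, 6↦9, 7↦1, 8↦6, 9↦2, 10↦0]  zeros at y ∈ {0, 10}
  x = 2: [0↦9, 1↦8, 2↦0, 3↦7, 4↦7, 5↦0, 6↦8, 7↦9, 8↦3, 9↦1, 10↦3]  zeros at y ∈ {2, 5}
  x = 3: [0↦5, 1↦8, 2↦6, 3↦10, 4↦9, 5↦3, 6↦3, 7↦9, 8↦10, 9↦6, 10↦8]  zeros at y ∈ ∅
  x = 4: [0↦9, 1↦1, 2↦1, 3↦9, 4↦3, 5↦5, 6↦4, 7↦0, 8↦4, 9↦5, 10↦3]  zeros at y ∈ {7}
  x = 5: [0↦9, 1↦8, 2↦6, 3↦3, 4↦10, 5↦5, 6↦10, 7↦3, 8↦6, 9↦8, 10↦9]  zeros at y ∈ ∅
  x = 6: [0↦4, 1↦6, 2↦9, 3↦2, 4↦7, 5↦2, 6↦9, 7↦6, 8↦4, 9↦3, 10↦3]  zeros at y ∈ ∅
  x = 7: [0↦4, 1↦5, 2↦9, 3↦5, 4↦4, 5↦6, 6↦0, 7↦8, 8↦8, 9↦0, 10↦6]  zeros at y ∈ {6, 9}
  x = 8: [0↦8, 1↦4, 2↦5, 3↦0, 4↦0, 5↦5, 6↦4, 7↦8, 8↦6, 9↦9, 10↦6]  zeros at y ∈ {3, 4}
  x = 9: [0↦4, 1↦2, 2↦7, 3↦8, 4↦5, 5↦9, 6↦9, 7↦5, 8↦8, 9↦7, 10↦2]  zeros at y ∈ ∅
  x = 10: [0↦2, 1↦9, 2↦3, 3↦6, 4↦7, 5↦6, 6↦3, 7↦9, 8↦2, 9↦4, 10↦4]  zeros at y ∈ ∅
Collecting zeros: affine points = {(0, 10), (1, 0), (1, 10), (2, 2), (2, 5), (4, 7), (7, 6), (7, 9), (8, 3), (8, 4)}.
Total count |C(F_11)_aff| = 10.


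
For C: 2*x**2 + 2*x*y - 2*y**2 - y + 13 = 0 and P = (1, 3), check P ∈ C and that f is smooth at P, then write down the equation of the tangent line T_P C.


Tangent line at P: 10*x - 11*y + 23 = 0.

Step 1: f(1, 3) = 0, so P lies on C.
Step 2: partial derivatives
  f_x(x, y) = 4*x + 2*y, f_y(x, y) = 2*x - 4*y - 1.
  f_x(P) = 10, f_y(P) = -11 (gradient nonzero, so P is smooth).
Step 3: tangent line at P: 10·(x − 1) + -11·(y − 3) = 0.
Expanding: 10*x - 11*y + 23 = 0.


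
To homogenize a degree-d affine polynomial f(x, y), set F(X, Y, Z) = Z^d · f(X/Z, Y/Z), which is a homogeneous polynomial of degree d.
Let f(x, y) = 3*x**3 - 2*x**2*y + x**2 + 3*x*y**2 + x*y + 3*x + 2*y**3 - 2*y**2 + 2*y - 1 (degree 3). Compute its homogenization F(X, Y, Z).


F(X, Y, Z) = 3*X**3 - 2*X**2*Y + X**2*Z + 3*X*Y**2 + X*Y*Z + 3*X*Z**2 + 2*Y**3 - 2*Y**2*Z + 2*Y*Z**2 - Z**3

deg(f) = 3.
Substitute x = X/Z, y = Y/Z into f, then multiply by Z^3.
  monomial 3·x^3·y^0 ↦ 3·X^3·Y^0·Z^0.
  monomial -2·x^2·y^1 ↦ -2·X^2·Y^1·Z^0.
  monomial 1·x^2·y^0 ↦ 1·X^2·Y^0·Z^1.
  monomial 3·x^1·y^2 ↦ 3·X^1·Y^2·Z^0.
  monomial 1·x^1·y^1 ↦ 1·X^1·Y^1·Z^1.
  monomial 3·x^1·y^0 ↦ 3·X^1·Y^0·Z^2.
  monomial 2·x^0·y^3 ↦ 2·X^0·Y^3·Z^0.
  monomial -2·x^0·y^2 ↦ -2·X^0·Y^2·Z^1.
  monomial 2·x^0·y^1 ↦ 2·X^0·Y^1·Z^2.
  monomial -1·x^0·y^0 ↦ -1·X^0·Y^0·Z^3.
Collecting: F(X, Y, Z) = 3*X**3 - 2*X**2*Y + X**2*Z + 3*X*Y**2 + X*Y*Z + 3*X*Z**2 + 2*Y**3 - 2*Y**2*Z + 2*Y*Z**2 - Z**3.


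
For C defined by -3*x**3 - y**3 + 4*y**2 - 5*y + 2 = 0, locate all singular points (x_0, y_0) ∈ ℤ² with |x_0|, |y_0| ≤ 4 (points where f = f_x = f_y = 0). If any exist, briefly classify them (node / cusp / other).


Singular points: {(0, 1)}; classification: cusp.

Compute partial derivatives:
  f_x = -9*x**2.
  f_y = -3*y**2 + 8*y - 5.
Scan x_0 ∈ {−4, ..., 4}. For each x_0, f_y(x_0, y) is a polynomial in y; find its integer roots y ∈ {−4, ..., 4}, then test f_x and f at those candidates.
  x = -4: f_y(-4, y) = -3*y**2 + 8*y - 5; vanishes at y ∈ {1}. (-4, 1): f_x = -144 ≠ 0.
  x = -3: f_y(-3, y) = -3*y**2 + 8*y - 5; vanishes at y ∈ {1}. (-3, 1): f_x = -81 ≠ 0.
  x = -2: f_y(-2, y) = -3*y**2 + 8*y - 5; vanishes at y ∈ {1}. (-2, 1): f_x = -36 ≠ 0.
  x = -1: f_y(-1, y) = -3*y**2 + 8*y - 5; vanishes at y ∈ {1}. (-1, 1): f_x = -9 ≠ 0.
  x = 0: f_y(0, y) = -3*y**2 + 8*y - 5; vanishes at y ∈ {1}. (0, 1): f_x = 0, f = 0 — SINGULAR.
  x = 1: f_y(1, y) = -3*y**2 + 8*y - 5; vanishes at y ∈ {1}. (1, 1): f_x = -9 ≠ 0.
  x = 2: f_y(2, y) = -3*y**2 + 8*y - 5; vanishes at y ∈ {1}. (2, 1): f_x = -36 ≠ 0.
  x = 3: f_y(3, y) = -3*y**2 + 8*y - 5; vanishes at y ∈ {1}. (3, 1): f_x = -81 ≠ 0.
  x = 4: f_y(4, y) = -3*y**2 + 8*y - 5; vanishes at y ∈ {1}. (4, 1): f_x = -144 ≠ 0.
Only singular point on the grid: (0, 1).
Classify: substitute x = 0 + u, y = 1 + v and expand: f = -3*u**3 - v**3 + v**2.
No constant or linear terms (consistent with a singular point). Quadratic part: v**2. Cubic part: -3*u**3 - v**3.
The quadratic part v**2 is a perfect square, so there is a single (double) tangent line v = 0, i.e. y = 1. Restricting the cubic part to that line (v = 0) leaves -3*u**3 ≠ 0, so f is not divisible by v and the branch is v² ≈ 3*u**3 to lowest order — this is a cusp.
Classification: cusp.


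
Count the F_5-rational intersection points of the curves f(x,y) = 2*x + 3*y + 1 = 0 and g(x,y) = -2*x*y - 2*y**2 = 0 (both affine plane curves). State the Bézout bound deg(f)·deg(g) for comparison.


Common zeros: {(1, 4), (2, 0)}; count = 2; Bézout bound = 2.

deg(f) = 1, deg(g) = 2, so Bézout bound = 2.
Scan x ∈ F_5. For each x, list the y ∈ F_5 with f(x, y) ≡ 0 and those with g(x, y) ≡ 0 (mod 5); the common zeros in that column are the intersection.
  x = 0: f ≡ 0 at y ∈ {3}; g ≡ 0 at y ∈ {0}; common: ∅.
  x = 1: f ≡ 0 at y ∈ {4}; g ≡ 0 at y ∈ {0, 4}; common: {4}.
  x = 2: f ≡ 0 at y ∈ {0}; g ≡ 0 at y ∈ {0, 3}; common: {0}.
  x = 3: f ≡ 0 at y ∈ {1}; g ≡ 0 at y ∈ {0, 2}; common: ∅.
  x = 4: f ≡ 0 at y ∈ {2}; g ≡ 0 at y ∈ {0, 1}; common: ∅.
Collecting: common zeros = {(1, 4), (2, 0)}, so the count is 2.
Comparison with the Bézout bound: 2 ≤ 2 = deg(f)·deg(g), as expected for curves with no common component (the bound is attained).


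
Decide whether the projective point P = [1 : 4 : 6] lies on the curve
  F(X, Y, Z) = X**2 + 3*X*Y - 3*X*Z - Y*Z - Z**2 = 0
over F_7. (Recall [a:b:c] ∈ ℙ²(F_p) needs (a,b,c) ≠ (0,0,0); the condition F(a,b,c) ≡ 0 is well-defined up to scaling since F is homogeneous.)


F(1,4,6) ≡ 5 (mod 7); P is NOT on the curve.

Evaluate F(1, 4, 6) term-by-term (mod 7).
  X**2 ↦ 1·1·1·1 = 1
  3*X*Y ↦ 3·1·4·1 = 12
  -3*X*Z ↦ -3·1·1·6 = -18
  -Y*Z ↦ -1·1·4·6 = -24
  -Z**2 ↦ -1·1·1·36 = -36
Sum: F(1, 4, 6) = (1) + (12) + (-18) + (-24) + (-36) = -65.
Reducing mod 7: -65 ≡ 5 (mod 7).
Since F(a, b, c) ≡ 5 ≠ 0 (mod 7), P does NOT lie on the curve.


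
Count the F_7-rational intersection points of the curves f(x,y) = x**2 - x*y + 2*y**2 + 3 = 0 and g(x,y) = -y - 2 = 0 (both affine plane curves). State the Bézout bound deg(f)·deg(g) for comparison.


Common zeros: {(1, 5), (4, 5)}; count = 2; Bézout bound = 2.

deg(f) = 2, deg(g) = 1, so Bézout bound = 2.
Scan x ∈ F_7. For each x, list the y ∈ F_7 with f(x, y) ≡ 0 and those with g(x, y) ≡ 0 (mod 7); the common zeros in that column are the intersection.
  x = 0: f ≡ 0 at y ∈ {3, 4}; g ≡ 0 at y ∈ {5}; common: ∅.
  x = 1: f ≡ 0 at y ∈ {5, 6}; g ≡ 0 at y ∈ {5}; common: {5}.
  x = 2: f ≡ 0 at y ∈ {0, 1}; g ≡ 0 at y ∈ {5}; common: ∅.
  x = 3: f ≡ 0 at y ∈ {2, 3}; g ≡ 0 at y ∈ {5}; common: ∅.
  x = 4: f ≡ 0 at y ∈ {4, 5}; g ≡ 0 at y ∈ {5}; common: {5}.
  x = 5: f ≡ 0 at y ∈ {0, 6}; g ≡ 0 at y ∈ {5}; common: ∅.
  x = 6: f ≡ 0 at y ∈ {1, 2}; g ≡ 0 at y ∈ {5}; common: ∅.
Collecting: common zeros = {(1, 5), (4, 5)}, so the count is 2.
Comparison with the Bézout bound: 2 ≤ 2 = deg(f)·deg(g), as expected for curves with no common component (the bound is attained).


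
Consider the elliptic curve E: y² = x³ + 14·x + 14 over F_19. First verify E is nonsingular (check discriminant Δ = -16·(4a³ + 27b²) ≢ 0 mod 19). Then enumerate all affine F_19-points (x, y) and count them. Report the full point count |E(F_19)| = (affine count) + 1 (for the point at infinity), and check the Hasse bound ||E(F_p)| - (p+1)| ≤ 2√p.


Affine points = {(3, 8), (3, 11), (4, 1), (4, 18), (5, 0), (8, 7), (8, 12), (11, 6), (11, 13), (14, 3), (14, 16), (17, 4), (17, 15)}; affine count = 13; |E(F_19)| = 14.

Discriminant check: Δ ∝ 4a³ + 27b² = 4·14³ + 27·14² = 4·2744 + 27·196 ≡ 4 (mod 19). Nonzero ⇒ E is nonsingular.
For each x ∈ F_19, compute rhs = x³ + 14·x + 14 mod 19, then count y ∈ F_19 with y² ≡ rhs.
  x = 0: rhs = 14, matching y values: none (0 points).
  x = 1: rhs = 10, matching y values: none (0 points).
  x = 2: rhs = 12, matching y values: none (0 points).
  x = 3: rhs = 7, matching y values: 8, 11 (2 points).
  x = 4: rhs = 1, matching y values: 1, 18 (2 points).
  x = 5: rhs = 0, matching y values: 0 (1 points).
  x = 6: rhs = 10, matching y values: none (0 points).
  x = 7: rhs = 18, matching y values: none (0 points).
  x = 8: rhs = 11, matching y values: 7, 12 (2 points).
  x = 9: rhs = 14, matching y values: none (0 points).
  x = 10: rhs = 14, matching y values: none (0 points).
  x = 11: rhs = 17, matching y values: 6, 13 (2 points).
  x = 12: rhs = 10, matching y values: none (0 points).
  x = 13: rhs = 18, matching y values: none (0 points).
  x = 14: rhs = 9, matching y values: 3, 16 (2 points).
  x = 15: rhs = 8, matching y values: none (0 points).
  x = 16: rhs = 2, matching y values: none (0 points).
  x = 17: rhs = 16, matching y values: 4, 15 (2 points).
  x = 18: rhs = 18, matching y values: none (0 points).
Total affine count: 13.
Full point count |E(F_19)| = 13 + 1 = 14.
Hasse bound: |14 − (19+1)| = |-6| = 6 ≤ 2√19 ≈ 8.7178 ✓.


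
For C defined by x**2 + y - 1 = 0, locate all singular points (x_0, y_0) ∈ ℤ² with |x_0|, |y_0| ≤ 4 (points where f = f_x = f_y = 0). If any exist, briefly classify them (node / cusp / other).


No singular points in the scanned grid; C is smooth there.

Compute partial derivatives:
  f_x = 2*x.
  f_y = 1.
f_y = 1 is a nonzero constant, so f_y never vanishes: no point (x, y) can satisfy f = f_x = f_y = 0. In particular no (x, y) ∈ {−4, ..., 4}² is singular; the curve is smooth.


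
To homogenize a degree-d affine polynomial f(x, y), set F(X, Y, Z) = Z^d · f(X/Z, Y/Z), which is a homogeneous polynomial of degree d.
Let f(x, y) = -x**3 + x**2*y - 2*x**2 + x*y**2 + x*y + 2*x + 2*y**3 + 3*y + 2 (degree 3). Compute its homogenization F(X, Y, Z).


F(X, Y, Z) = -X**3 + X**2*Y - 2*X**2*Z + X*Y**2 + X*Y*Z + 2*X*Z**2 + 2*Y**3 + 3*Y*Z**2 + 2*Z**3

deg(f) = 3.
Substitute x = X/Z, y = Y/Z into f, then multiply by Z^3.
  monomial -1·x^3·y^0 ↦ -1·X^3·Y^0·Z^0.
  monomial 1·x^2·y^1 ↦ 1·X^2·Y^1·Z^0.
  monomial -2·x^2·y^0 ↦ -2·X^2·Y^0·Z^1.
  monomial 1·x^1·y^2 ↦ 1·X^1·Y^2·Z^0.
  monomial 1·x^1·y^1 ↦ 1·X^1·Y^1·Z^1.
  monomial 2·x^1·y^0 ↦ 2·X^1·Y^0·Z^2.
  monomial 2·x^0·y^3 ↦ 2·X^0·Y^3·Z^0.
  monomial 3·x^0·y^1 ↦ 3·X^0·Y^1·Z^2.
  monomial 2·x^0·y^0 ↦ 2·X^0·Y^0·Z^3.
Collecting: F(X, Y, Z) = -X**3 + X**2*Y - 2*X**2*Z + X*Y**2 + X*Y*Z + 2*X*Z**2 + 2*Y**3 + 3*Y*Z**2 + 2*Z**3.


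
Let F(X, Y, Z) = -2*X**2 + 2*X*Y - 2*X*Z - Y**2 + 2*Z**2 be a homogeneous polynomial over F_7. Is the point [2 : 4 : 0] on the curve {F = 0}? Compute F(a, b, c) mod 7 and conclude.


F(2,4,0) ≡ 6 (mod 7); P is NOT on the curve.

Evaluate F(2, 4, 0) term-by-term (mod 7).
  -2*X**2 ↦ -2·4·1·1 = -8
  2*X*Y ↦ 2·2·4·1 = 16
  -2*X*Z ↦ -2·2·1·0 = 0
  -Y**2 ↦ -1·1·16·1 = -16
  2*Z**2 ↦ 2·1·1·0 = 0
Sum: F(2, 4, 0) = (-8) + (16) + (0) + (-16) + (0) = -8.
Reducing mod 7: -8 ≡ 6 (mod 7).
Since F(a, b, c) ≡ 6 ≠ 0 (mod 7), P does NOT lie on the curve.


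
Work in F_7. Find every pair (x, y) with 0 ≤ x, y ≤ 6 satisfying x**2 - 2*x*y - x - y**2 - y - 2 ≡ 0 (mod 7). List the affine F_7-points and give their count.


Affine F_7-points: {(0, 3), (1, 5), (1, 6), (2, 0), (2, 2), (3, 2), (3, 5), (4, 1), (4, 4), (5, 4), (5, 6), (6, 0), (6, 1)}; count = 13.

For each of the 49 pairs (x, y) ∈ F_7², evaluate f(x, y) mod 7. Record the zeros.
  x = 0: [0↦5, 1↦3, 2↦6, 3↦0, 4↦6, 5↦3, 6↦5]  zeros at y ∈ {3}
  x = 1: [0↦5, 1↦1, 2↦2, 3↦1, 4↦5, 5↦0, 6↦0]  zeros at y ∈ {5, 6}
  x = 2: [0↦0, 1↦1, 2↦0, 3↦4, 4↦6, 5↦6, 6↦4]  zeros at y ∈ {0, 2}
  x = 3: [0↦4, 1↦3, 2↦0, 3↦2, 4↦2, 5↦0, 6↦3]  zeros at y ∈ {2, 5}
  x = 4: [0↦3, 1↦0, 2↦2, 3↦2, 4↦0, 5↦3, 6↦4]  zeros at y ∈ {1, 4}
  x = 5: [0↦4, 1↦6, 2↦6, 3↦4, 4↦0, 5↦1, 6↦0]  zeros at y ∈ {4, 6}
  x = 6: [0↦0, 1↦0, 2↦5, 3↦1, 4↦2, 5↦1, 6↦5]  zeros at y ∈ {0, 1}
Collecting zeros: affine points = {(0, 3), (1, 5), (1, 6), (2, 0), (2, 2), (3, 2), (3, 5), (4, 1), (4, 4), (5, 4), (5, 6), (6, 0), (6, 1)}.
Total count |C(F_7)_aff| = 13.


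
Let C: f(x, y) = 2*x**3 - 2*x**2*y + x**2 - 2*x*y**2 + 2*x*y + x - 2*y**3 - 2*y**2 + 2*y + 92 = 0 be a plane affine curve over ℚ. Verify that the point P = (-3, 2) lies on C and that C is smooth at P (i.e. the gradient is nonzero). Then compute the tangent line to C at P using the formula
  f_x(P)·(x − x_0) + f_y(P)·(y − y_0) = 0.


Tangent line at P: 69*x - 30*y + 267 = 0.

Step 1: f(-3, 2) = 0, so P lies on C.
Step 2: partial derivatives
  f_x(x, y) = 6*x**2 - 4*x*y + 2*x - 2*y**2 + 2*y + 1, f_y(x, y) = -2*x**2 - 4*x*y + 2*x - 6*y**2 - 4*y + 2.
  f_x(P) = 69, f_y(P) = -30 (gradient nonzero, so P is smooth).
Step 3: tangent line at P: 69·(x − -3) + -30·(y − 2) = 0.
Expanding: 69*x - 30*y + 267 = 0.


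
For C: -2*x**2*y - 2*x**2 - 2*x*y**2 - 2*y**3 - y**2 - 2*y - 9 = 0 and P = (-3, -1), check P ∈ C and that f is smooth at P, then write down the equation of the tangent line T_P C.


Tangent line at P: -2*x - 36*y - 42 = 0.

Step 1: f(-3, -1) = 0, so P lies on C.
Step 2: partial derivatives
  f_x(x, y) = -4*x*y - 4*x - 2*y**2, f_y(x, y) = -2*x**2 - 4*x*y - 6*y**2 - 2*y - 2.
  f_x(P) = -2, f_y(P) = -36 (gradient nonzero, so P is smooth).
Step 3: tangent line at P: -2·(x − -3) + -36·(y − -1) = 0.
Expanding: -2*x - 36*y - 42 = 0.


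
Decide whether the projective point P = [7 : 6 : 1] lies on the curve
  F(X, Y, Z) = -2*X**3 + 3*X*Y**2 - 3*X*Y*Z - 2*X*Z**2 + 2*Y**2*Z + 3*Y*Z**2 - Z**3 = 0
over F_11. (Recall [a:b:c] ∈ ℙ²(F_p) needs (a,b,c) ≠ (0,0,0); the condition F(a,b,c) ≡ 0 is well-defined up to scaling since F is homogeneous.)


F(7,6,1) ≡ 8 (mod 11); P is NOT on the curve.

Evaluate F(7, 6, 1) term-by-term (mod 11).
  -2*X**3 ↦ -2·343·1·1 = -686
  3*X*Y**2 ↦ 3·7·36·1 = 756
  -3*X*Y*Z ↦ -3·7·6·1 = -126
  -2*X*Z**2 ↦ -2·7·1·1 = -14
  2*Y**2*Z ↦ 2·1·36·1 = 72
  3*Y*Z**2 ↦ 3·1·6·1 = 18
  -Z**3 ↦ -1·1·1·1 = -1
Sum: F(7, 6, 1) = (-686) + (756) + (-126) + (-14) + (72) + (18) + (-1) = 19.
Reducing mod 11: 19 ≡ 8 (mod 11).
Since F(a, b, c) ≡ 8 ≠ 0 (mod 11), P does NOT lie on the curve.


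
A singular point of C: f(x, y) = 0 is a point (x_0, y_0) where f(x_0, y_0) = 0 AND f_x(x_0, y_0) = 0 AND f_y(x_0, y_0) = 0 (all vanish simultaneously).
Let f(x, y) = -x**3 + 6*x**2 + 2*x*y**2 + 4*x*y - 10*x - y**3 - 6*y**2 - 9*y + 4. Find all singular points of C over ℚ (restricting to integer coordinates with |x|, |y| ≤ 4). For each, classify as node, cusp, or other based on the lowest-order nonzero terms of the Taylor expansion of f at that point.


Singular points: {(2, -1)}; classification: cusp.

Compute partial derivatives:
  f_x = -3*x**2 + 12*x + 2*y**2 + 4*y - 10.
  f_y = 4*x*y + 4*x - 3*y**2 - 12*y - 9.
Scan x_0 ∈ {−4, ..., 4}. For each x_0, f_y(x_0, y) is a polynomial in y; find its integer roots y ∈ {−4, ..., 4}, then test f_x and f at those candidates.
  x = -4: f_y(-4, y) = -3*y**2 - 28*y - 25; vanishes at y ∈ {-1}. (-4, -1): f_x = -108 ≠ 0.
  x = -3: f_y(-3, y) = -3*y**2 - 24*y - 21; vanishes at y ∈ {-1}. (-3, -1): f_x = -75 ≠ 0.
  x = -2: f_y(-2, y) = -3*y**2 - 20*y - 17; vanishes at y ∈ {-1}. (-2, -1): f_x = -48 ≠ 0.
  x = -1: f_y(-1, y) = -3*y**2 - 16*y - 13; vanishes at y ∈ {-1}. (-1, -1): f_x = -27 ≠ 0.
  x = 0: f_y(0, y) = -3*y**2 - 12*y - 9; vanishes at y ∈ {-3, -1}. (0, -3): f_x = -4 ≠ 0; (0, -1): f_x = -12 ≠ 0.
  x = 1: f_y(1, y) = -3*y**2 - 8*y - 5; vanishes at y ∈ {-1}. (1, -1): f_x = -3 ≠ 0.
  x = 2: f_y(2, y) = -3*y**2 - 4*y - 1; vanishes at y ∈ {-1}. (2, -1): f_x = 0, f = 0 — SINGULAR.
  x = 3: f_y(3, y) = 3 - 3*y**2; vanishes at y ∈ {-1, 1}. (3, -1): f_x = -3 ≠ 0; (3, 1): f_x = 5 ≠ 0.
  x = 4: f_y(4, y) = -3*y**2 + 4*y + 7; vanishes at y ∈ {-1}. (4, -1): f_x = -12 ≠ 0.
Only singular point on the grid: (2, -1).
Classify: substitute x = 2 + u, y = -1 + v and expand: f = -u**3 + 2*u*v**2 - v**3 + v**2.
No constant or linear terms (consistent with a singular point). Quadratic part: v**2. Cubic part: -u**3 + 2*u*v**2 - v**3.
The quadratic part v**2 is a perfect square, so there is a single (double) tangent line v = 0, i.e. y = -1. Restricting the cubic part to that line (v = 0) leaves -u**3 ≠ 0, so f is not divisible by v and the branch is v² ≈ u**3 to lowest order — this is a cusp.
Classification: cusp.


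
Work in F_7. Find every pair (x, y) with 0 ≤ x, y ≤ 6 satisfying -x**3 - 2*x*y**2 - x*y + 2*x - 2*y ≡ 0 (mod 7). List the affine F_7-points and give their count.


Affine F_7-points: {(0, 0), (2, 2), (2, 4), (3, 0), (3, 5), (4, 0), (4, 1), (6, 1), (6, 3)}; count = 9.

For each of the 49 pairs (x, y) ∈ F_7², evaluate f(x, y) mod 7. Record the zeros.
  x = 0: [0↦0, 1↦5, 2↦3, 3↦1, 4↦6, 5↦4, 6↦2]  zeros at y ∈ {0}
  x = 1: [0↦1, 1↦3, 2↦1, 3↦2, 4↦6, 5↦6, 6↦2]  zeros at y ∈ ∅
  x = 2: [0↦3, 1↦2, 2↦0, 3↦4, 4↦0, 5↦2, 6↦3]  zeros at y ∈ {2, 4}
  x = 3: [0↦0, 1↦3, 2↦1, 3↦1, 4↦3, 5↦0, 6↦6]  zeros at y ∈ {0, 5}
  x = 4: [0↦0, 1↦0, 2↦5, 3↦1, 4↦2, 5↦1, 6↦5]  zeros at y ∈ {0, 1}
  x = 5: [0↦4, 1↦1, 2↦6, 3↦5, 4↦5, 5↦6, 6↦1]  zeros at y ∈ ∅
  x = 6: [0↦6, 1↦0, 2↦5, 3↦0, 4↦6, 5↦2, 6↦2]  zeros at y ∈ {1, 3}
Collecting zeros: affine points = {(0, 0), (2, 2), (2, 4), (3, 0), (3, 5), (4, 0), (4, 1), (6, 1), (6, 3)}.
Total count |C(F_7)_aff| = 9.


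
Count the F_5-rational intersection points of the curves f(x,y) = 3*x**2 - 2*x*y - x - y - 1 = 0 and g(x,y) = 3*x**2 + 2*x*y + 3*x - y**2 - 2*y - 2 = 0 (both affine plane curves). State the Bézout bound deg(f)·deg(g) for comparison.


Common zeros: {(1, 2)}; count = 1; Bézout bound = 4.

deg(f) = 2, deg(g) = 2, so Bézout bound = 4.
Scan x ∈ F_5. For each x, list the y ∈ F_5 with f(x, y) ≡ 0 and those with g(x, y) ≡ 0 (mod 5); the common zeros in that column are the intersection.
  x = 0: f ≡ 0 at y ∈ {4}; g ≡ 0 at y ∈ {1, 2}; common: ∅.
  x = 1: f ≡ 0 at y ∈ {2}; g ≡ 0 at y ∈ {2, 3}; common: {2}.
  x = 2: f ≡ 0 at y ∈ ∅; g ≡ 0 at y ∈ ∅; common: ∅.
  x = 3: f ≡ 0 at y ∈ {4}; g ≡ 0 at y ∈ ∅; common: ∅.
  x = 4: f ≡ 0 at y ∈ {2}; g ≡ 0 at y ∈ ∅; common: ∅.
Collecting: common zeros = {(1, 2)}, so the count is 1.
Comparison with the Bézout bound: 1 ≤ 4 = deg(f)·deg(g), as expected for curves with no common component (the affine F_5-count falls short of the bound because intersections may lie at infinity, over extension fields, or carry multiplicity).


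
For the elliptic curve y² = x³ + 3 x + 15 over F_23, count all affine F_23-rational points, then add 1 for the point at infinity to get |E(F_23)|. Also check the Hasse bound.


Affine points = {(2, 11), (2, 12), (9, 9), (9, 14), (12, 10), (12, 13), (14, 8), (14, 15), (15, 10), (15, 13), (18, 6), (18, 17), (19, 10), (19, 13), (20, 5), (20, 18), (21, 1), (21, 22)}; affine count = 18; |E(F_23)| = 19.

Discriminant check: Δ ∝ 4a³ + 27b² = 4·3³ + 27·15² = 4·27 + 27·225 ≡ 19 (mod 23). Nonzero ⇒ E is nonsingular.
For each x ∈ F_23, compute rhs = x³ + 3·x + 15 mod 23, then count y ∈ F_23 with y² ≡ rhs.
  x = 0: rhs = 15, matching y values: none (0 points).
  x = 1: rhs = 19, matching y values: none (0 points).
  x = 2: rhs = 6, matching y values: 11, 12 (2 points).
  x = 3: rhs = 5, matching y values: none (0 points).
  x = 4: rhs = 22, matching y values: none (0 points).
  x = 5: rhs = 17, matching y values: none (0 points).
  x = 6: rhs = 19, matching y values: none (0 points).
  x = 7: rhs = 11, matching y values: none (0 points).
  x = 8: rhs = 22, matching y values: none (0 points).
  x = 9: rhs = 12, matching y values: 9, 14 (2 points).
  x = 10: rhs = 10, matching y values: none (0 points).
  x = 11: rhs = 22, matching y values: none (0 points).
  x = 12: rhs = 8, matching y values: 10, 13 (2 points).
  x = 13: rhs = 20, matching y values: none (0 points).
  x = 14: rhs = 18, matching y values: 8, 15 (2 points).
  x = 15: rhs = 8, matching y values: 10, 13 (2 points).
  x = 16: rhs = 19, matching y values: none (0 points).
  x = 17: rhs = 11, matching y values: none (0 points).
  x = 18: rhs = 13, matching y values: 6, 17 (2 points).
  x = 19: rhs = 8, matching y values: 10, 13 (2 points).
  x = 20: rhs = 2, matching y values: 5, 18 (2 points).
  x = 21: rhs = 1, matching y values: 1, 22 (2 points).
  x = 22: rhs = 11, matching y values: none (0 points).
Total affine count: 18.
Full point count |E(F_23)| = 18 + 1 = 19.
Hasse bound: |19 − (23+1)| = |-5| = 5 ≤ 2√23 ≈ 9.5917 ✓.


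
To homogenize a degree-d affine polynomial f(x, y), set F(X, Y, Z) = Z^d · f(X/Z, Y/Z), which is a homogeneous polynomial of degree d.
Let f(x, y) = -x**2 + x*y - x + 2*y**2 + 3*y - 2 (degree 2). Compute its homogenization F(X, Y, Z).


F(X, Y, Z) = -X**2 + X*Y - X*Z + 2*Y**2 + 3*Y*Z - 2*Z**2

deg(f) = 2.
Substitute x = X/Z, y = Y/Z into f, then multiply by Z^2.
  monomial -1·x^2·y^0 ↦ -1·X^2·Y^0·Z^0.
  monomial 1·x^1·y^1 ↦ 1·X^1·Y^1·Z^0.
  monomial -1·x^1·y^0 ↦ -1·X^1·Y^0·Z^1.
  monomial 2·x^0·y^2 ↦ 2·X^0·Y^2·Z^0.
  monomial 3·x^0·y^1 ↦ 3·X^0·Y^1·Z^1.
  monomial -2·x^0·y^0 ↦ -2·X^0·Y^0·Z^2.
Collecting: F(X, Y, Z) = -X**2 + X*Y - X*Z + 2*Y**2 + 3*Y*Z - 2*Z**2.


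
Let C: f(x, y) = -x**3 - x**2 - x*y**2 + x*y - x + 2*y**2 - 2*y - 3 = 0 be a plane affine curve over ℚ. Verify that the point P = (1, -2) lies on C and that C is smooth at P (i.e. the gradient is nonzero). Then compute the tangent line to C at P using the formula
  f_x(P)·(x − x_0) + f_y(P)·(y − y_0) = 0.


Tangent line at P: -12*x - 5*y + 2 = 0.

Step 1: f(1, -2) = 0, so P lies on C.
Step 2: partial derivatives
  f_x(x, y) = -3*x**2 - 2*x - y**2 + y - 1, f_y(x, y) = -2*x*y + x + 4*y - 2.
  f_x(P) = -12, f_y(P) = -5 (gradient nonzero, so P is smooth).
Step 3: tangent line at P: -12·(x − 1) + -5·(y − -2) = 0.
Expanding: -12*x - 5*y + 2 = 0.


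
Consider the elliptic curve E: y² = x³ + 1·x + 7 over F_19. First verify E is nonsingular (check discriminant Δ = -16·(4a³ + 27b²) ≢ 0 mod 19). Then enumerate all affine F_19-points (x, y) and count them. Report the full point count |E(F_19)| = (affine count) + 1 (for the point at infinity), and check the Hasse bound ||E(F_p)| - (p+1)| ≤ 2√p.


Affine points = {(0, 8), (0, 11), (1, 3), (1, 16), (2, 6), (2, 13), (5, 2), (5, 17), (6, 1), (6, 18), (9, 2), (9, 17), (11, 0), (17, 4), (17, 15), (18, 9), (18, 10)}; affine count = 17; |E(F_19)| = 18.

Discriminant check: Δ ∝ 4a³ + 27b² = 4·1³ + 27·7² = 4·1 + 27·49 ≡ 16 (mod 19). Nonzero ⇒ E is nonsingular.
For each x ∈ F_19, compute rhs = x³ + 1·x + 7 mod 19, then count y ∈ F_19 with y² ≡ rhs.
  x = 0: rhs = 7, matching y values: 8, 11 (2 points).
  x = 1: rhs = 9, matching y values: 3, 16 (2 points).
  x = 2: rhs = 17, matching y values: 6, 13 (2 points).
  x = 3: rhs = 18, matching y values: none (0 points).
  x = 4: rhs = 18, matching y values: none (0 points).
  x = 5: rhs = 4, matching y values: 2, 17 (2 points).
  x = 6: rhs = 1, matching y values: 1, 18 (2 points).
  x = 7: rhs = 15, matching y values: none (0 points).
  x = 8: rhs = 14, matching y values: none (0 points).
  x = 9: rhs = 4, matching y values: 2, 17 (2 points).
  x = 10: rhs = 10, matching y values: none (0 points).
  x = 11: rhs = 0, matching y values: 0 (1 points).
  x = 12: rhs = 18, matching y values: none (0 points).
  x = 13: rhs = 13, matching y values: none (0 points).
  x = 14: rhs = 10, matching y values: none (0 points).
  x = 15: rhs = 15, matching y values: none (0 points).
  x = 16: rhs = 15, matching y values: none (0 points).
  x = 17: rhs = 16, matching y values: 4, 15 (2 points).
  x = 18: rhs = 5, matching y values: 9, 10 (2 points).
Total affine count: 17.
Full point count |E(F_19)| = 17 + 1 = 18.
Hasse bound: |18 − (19+1)| = |-2| = 2 ≤ 2√19 ≈ 8.7178 ✓.


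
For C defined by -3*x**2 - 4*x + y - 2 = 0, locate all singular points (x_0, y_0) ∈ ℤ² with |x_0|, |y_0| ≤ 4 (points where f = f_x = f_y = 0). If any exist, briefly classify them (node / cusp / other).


No singular points in the scanned grid; C is smooth there.

Compute partial derivatives:
  f_x = -6*x - 4.
  f_y = 1.
f_y = 1 is a nonzero constant, so f_y never vanishes: no point (x, y) can satisfy f = f_x = f_y = 0. In particular no (x, y) ∈ {−4, ..., 4}² is singular; the curve is smooth.


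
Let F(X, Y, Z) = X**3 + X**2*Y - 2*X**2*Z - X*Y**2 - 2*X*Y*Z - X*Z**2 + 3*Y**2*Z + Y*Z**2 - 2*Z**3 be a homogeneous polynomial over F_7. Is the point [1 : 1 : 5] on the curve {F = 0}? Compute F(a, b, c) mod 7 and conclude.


F(1,1,5) ≡ 5 (mod 7); P is NOT on the curve.

Evaluate F(1, 1, 5) term-by-term (mod 7).
  X**3 ↦ 1·1·1·1 = 1
  X**2*Y ↦ 1·1·1·1 = 1
  -2*X**2*Z ↦ -2·1·1·5 = -10
  -X*Y**2 ↦ -1·1·1·1 = -1
  -2*X*Y*Z ↦ -2·1·1·5 = -10
  -X*Z**2 ↦ -1·1·1·25 = -25
  3*Y**2*Z ↦ 3·1·1·5 = 15
  Y*Z**2 ↦ 1·1·1·25 = 25
  -2*Z**3 ↦ -2·1·1·125 = -250
Sum: F(1, 1, 5) = (1) + (1) + (-10) + (-1) + (-10) + (-25) + (15) + (25) + (-250) = -254.
Reducing mod 7: -254 ≡ 5 (mod 7).
Since F(a, b, c) ≡ 5 ≠ 0 (mod 7), P does NOT lie on the curve.


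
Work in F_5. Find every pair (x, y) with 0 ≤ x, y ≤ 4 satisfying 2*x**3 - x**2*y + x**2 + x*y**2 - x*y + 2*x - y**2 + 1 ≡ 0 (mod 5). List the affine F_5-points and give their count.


Affine F_5-points: {(0, 1), (0, 4), (1, 3), (2, 0), (2, 1), (3, 0), (3, 1), (4, 2), (4, 3)}; count = 9.

For each of the 25 pairs (x, y) ∈ F_5², evaluate f(x, y) mod 5. Record the zeros.
  x = 0: [0↦1, 1↦0, 2↦2, 3↦2, 4↦0]  zeros at y ∈ {1, 4}
  x = 1: [0↦1, 1↦4, 2↦2, 3↦0, 4↦3]  zeros at y ∈ {3}
  x = 2: [0↦0, 1↦0, 2↦2, 3↦1, 4↦2]  zeros at y ∈ {0, 1}
  x = 3: [0↦0, 1↦0, 2↦4, 3↦2, 4↦4]  zeros at y ∈ {0, 1}
  x = 4: [0↦3, 1↦1, 2↦0, 3↦0, 4↦1]  zeros at y ∈ {2, 3}
Collecting zeros: affine points = {(0, 1), (0, 4), (1, 3), (2, 0), (2, 1), (3, 0), (3, 1), (4, 2), (4, 3)}.
Total count |C(F_5)_aff| = 9.


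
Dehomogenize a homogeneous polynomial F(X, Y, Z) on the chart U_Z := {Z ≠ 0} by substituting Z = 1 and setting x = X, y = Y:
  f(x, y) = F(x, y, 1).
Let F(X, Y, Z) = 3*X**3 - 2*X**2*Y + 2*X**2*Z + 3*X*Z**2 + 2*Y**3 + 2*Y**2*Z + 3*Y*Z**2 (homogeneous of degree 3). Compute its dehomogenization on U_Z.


f(x, y) = 3*x**3 - 2*x**2*y + 2*x**2 + 3*x + 2*y**3 + 2*y**2 + 3*y

On U_Z we set Z = 1. Each monomial c·X^i·Y^j·Z^k in F becomes c·x^i·y^j·1^k = c·x^i·y^j.
Substituting Z = 1: F(X, Y, 1) = 3*x**3 - 2*x**2*y + 2*x**2 + 3*x + 2*y**3 + 2*y**2 + 3*y.
Note: deg(f) ≤ deg(F) = 3; strict inequality happens when F is divisible by Z (lost terms).


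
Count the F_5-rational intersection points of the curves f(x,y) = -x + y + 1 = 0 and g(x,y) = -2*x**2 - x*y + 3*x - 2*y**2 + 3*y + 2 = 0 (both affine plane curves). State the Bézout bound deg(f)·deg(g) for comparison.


Common zeros: {(3, 2)}; count = 1; Bézout bound = 2.

deg(f) = 1, deg(g) = 2, so Bézout bound = 2.
Scan x ∈ F_5. For each x, list the y ∈ F_5 with f(x, y) ≡ 0 and those with g(x, y) ≡ 0 (mod 5); the common zeros in that column are the intersection.
  x = 0: f ≡ 0 at y ∈ {4}; g ≡ 0 at y ∈ {2}; common: ∅.
  x = 1: f ≡ 0 at y ∈ {0}; g ≡ 0 at y ∈ ∅; common: ∅.
  x = 2: f ≡ 0 at y ∈ {1}; g ≡ 0 at y ∈ {0, 3}; common: ∅.
  x = 3: f ≡ 0 at y ∈ {2}; g ≡ 0 at y ∈ {2, 3}; common: {2}.
  x = 4: f ≡ 0 at y ∈ {3}; g ≡ 0 at y ∈ ∅; common: ∅.
Collecting: common zeros = {(3, 2)}, so the count is 1.
Comparison with the Bézout bound: 1 ≤ 2 = deg(f)·deg(g), as expected for curves with no common component (the affine F_5-count falls short of the bound because intersections may lie at infinity, over extension fields, or carry multiplicity).


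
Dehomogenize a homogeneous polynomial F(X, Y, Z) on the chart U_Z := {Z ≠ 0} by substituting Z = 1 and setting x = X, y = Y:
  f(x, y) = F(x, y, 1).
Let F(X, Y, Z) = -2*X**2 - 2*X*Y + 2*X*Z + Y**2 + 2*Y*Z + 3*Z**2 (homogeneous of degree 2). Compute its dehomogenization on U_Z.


f(x, y) = -2*x**2 - 2*x*y + 2*x + y**2 + 2*y + 3

On U_Z we set Z = 1. Each monomial c·X^i·Y^j·Z^k in F becomes c·x^i·y^j·1^k = c·x^i·y^j.
Substituting Z = 1: F(X, Y, 1) = -2*x**2 - 2*x*y + 2*x + y**2 + 2*y + 3.
Note: deg(f) ≤ deg(F) = 2; strict inequality happens when F is divisible by Z (lost terms).


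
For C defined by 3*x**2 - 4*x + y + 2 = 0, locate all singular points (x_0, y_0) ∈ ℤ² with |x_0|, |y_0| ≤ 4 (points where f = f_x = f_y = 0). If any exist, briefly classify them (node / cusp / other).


No singular points in the scanned grid; C is smooth there.

Compute partial derivatives:
  f_x = 6*x - 4.
  f_y = 1.
f_y = 1 is a nonzero constant, so f_y never vanishes: no point (x, y) can satisfy f = f_x = f_y = 0. In particular no (x, y) ∈ {−4, ..., 4}² is singular; the curve is smooth.


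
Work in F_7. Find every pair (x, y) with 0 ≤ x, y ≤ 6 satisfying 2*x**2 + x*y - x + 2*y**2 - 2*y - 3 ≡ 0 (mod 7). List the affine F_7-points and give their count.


Affine F_7-points: {(0, 4), (2, 3), (2, 4), (4, 3), (5, 0), (5, 2), (6, 0), (6, 5)}; count = 8.

For each of the 49 pairs (x, y) ∈ F_7², evaluate f(x, y) mod 7. Record the zeros.
  x = 0: [0↦4, 1↦4, 2↦1, 3↦2, 4↦0, 5↦2, 6↦1]  zeros at y ∈ {4}
  x = 1: [0↦5, 1↦6, 2↦4, 3↦6, 4↦5, 5↦1, 6↦1]  zeros at y ∈ ∅
  x = 2: [0↦3, 1↦5, 2↦4, 3↦0, 4↦0, 5↦4, 6↦5]  zeros at y ∈ {3, 4}
  x = 3: [0↦5, 1↦1, 2↦1, 3↦5, 4↦6, 5↦4, 6↦6]  zeros at y ∈ ∅
  x = 4: [0↦4, 1↦1, 2↦2, 3↦0, 4↦2, 5↦1, 6↦4]  zeros at y ∈ {3}
  x = 5: [0↦0, 1↦5, 2↦0, 3↦6, 4↦2, 5↦2, 6↦6]  zeros at y ∈ {0, 2}
  x = 6: [0↦0, 1↦6, 2↦2, 3↦2, 4↦6, 5↦0, 6↦5]  zeros at y ∈ {0, 5}
Collecting zeros: affine points = {(0, 4), (2, 3), (2, 4), (4, 3), (5, 0), (5, 2), (6, 0), (6, 5)}.
Total count |C(F_7)_aff| = 8.


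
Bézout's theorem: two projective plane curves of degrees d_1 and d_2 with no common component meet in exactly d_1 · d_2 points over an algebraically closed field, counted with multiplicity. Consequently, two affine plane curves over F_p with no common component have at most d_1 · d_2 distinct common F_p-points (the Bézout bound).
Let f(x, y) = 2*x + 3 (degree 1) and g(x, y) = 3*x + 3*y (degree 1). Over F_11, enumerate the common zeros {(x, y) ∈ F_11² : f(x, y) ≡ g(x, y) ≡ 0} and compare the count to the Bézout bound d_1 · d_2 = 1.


Common zeros: {(4, 7)}; count = 1; Bézout bound = 1.

deg(f) = 1, deg(g) = 1, so Bézout bound = 1.
Scan x ∈ F_11. For each x, list the y ∈ F_11 with f(x, y) ≡ 0 and those with g(x, y) ≡ 0 (mod 11); the common zeros in that column are the intersection.
  x = 0: f ≡ 0 at y ∈ ∅; g ≡ 0 at y ∈ {0}; common: ∅.
  x = 1: f ≡ 0 at y ∈ ∅; g ≡ 0 at y ∈ {10}; common: ∅.
  x = 2: f ≡ 0 at y ∈ ∅; g ≡ 0 at y ∈ {9}; common: ∅.
  x = 3: f ≡ 0 at y ∈ ∅; g ≡ 0 at y ∈ {8}; common: ∅.
  x = 4: f ≡ 0 at y ∈ {0, 1, 2, 3, 4, 5, 6, 7, 8, 9, 10}; g ≡ 0 at y ∈ {7}; common: {7}.
  x = 5: f ≡ 0 at y ∈ ∅; g ≡ 0 at y ∈ {6}; common: ∅.
  x = 6: f ≡ 0 at y ∈ ∅; g ≡ 0 at y ∈ {5}; common: ∅.
  x = 7: f ≡ 0 at y ∈ ∅; g ≡ 0 at y ∈ {4}; common: ∅.
  x = 8: f ≡ 0 at y ∈ ∅; g ≡ 0 at y ∈ {3}; common: ∅.
  x = 9: f ≡ 0 at y ∈ ∅; g ≡ 0 at y ∈ {2}; common: ∅.
  x = 10: f ≡ 0 at y ∈ ∅; g ≡ 0 at y ∈ {1}; common: ∅.
Collecting: common zeros = {(4, 7)}, so the count is 1.
Comparison with the Bézout bound: 1 ≤ 1 = deg(f)·deg(g), as expected for curves with no common component (the bound is attained).


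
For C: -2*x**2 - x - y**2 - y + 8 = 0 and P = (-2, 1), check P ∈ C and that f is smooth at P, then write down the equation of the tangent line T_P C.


Tangent line at P: 7*x - 3*y + 17 = 0.

Step 1: f(-2, 1) = 0, so P lies on C.
Step 2: partial derivatives
  f_x(x, y) = -4*x - 1, f_y(x, y) = -2*y - 1.
  f_x(P) = 7, f_y(P) = -3 (gradient nonzero, so P is smooth).
Step 3: tangent line at P: 7·(x − -2) + -3·(y − 1) = 0.
Expanding: 7*x - 3*y + 17 = 0.


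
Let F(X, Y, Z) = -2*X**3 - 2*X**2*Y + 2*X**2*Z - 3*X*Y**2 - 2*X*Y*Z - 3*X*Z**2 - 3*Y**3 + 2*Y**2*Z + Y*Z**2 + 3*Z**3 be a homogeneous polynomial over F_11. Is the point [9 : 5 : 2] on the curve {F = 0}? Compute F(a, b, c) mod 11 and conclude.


F(9,5,2) ≡ 8 (mod 11); P is NOT on the curve.

Evaluate F(9, 5, 2) term-by-term (mod 11).
  -2*X**3 ↦ -2·729·1·1 = -1458
  -2*X**2*Y ↦ -2·81·5·1 = -810
  2*X**2*Z ↦ 2·81·1·2 = 324
  -3*X*Y**2 ↦ -3·9·25·1 = -675
  -2*X*Y*Z ↦ -2·9·5·2 = -180
  -3*X*Z**2 ↦ -3·9·1·4 = -108
  -3*Y**3 ↦ -3·1·125·1 = -375
  2*Y**2*Z ↦ 2·1·25·2 = 100
  Y*Z**2 ↦ 1·1·5·4 = 20
  3*Z**3 ↦ 3·1·1·8 = 24
Sum: F(9, 5, 2) = (-1458) + (-810) + (324) + (-675) + (-180) + (-108) + (-375) + (100) + (20) + (24) = -3138.
Reducing mod 11: -3138 ≡ 8 (mod 11).
Since F(a, b, c) ≡ 8 ≠ 0 (mod 11), P does NOT lie on the curve.


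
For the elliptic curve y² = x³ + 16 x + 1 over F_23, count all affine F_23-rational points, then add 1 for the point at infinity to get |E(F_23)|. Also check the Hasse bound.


Affine points = {(0, 1), (0, 22), (1, 8), (1, 15), (2, 8), (2, 15), (9, 0), (11, 6), (11, 17), (12, 9), (12, 14), (14, 5), (14, 18), (16, 11), (16, 12), (18, 7), (18, 16), (20, 8), (20, 15)}; affine count = 19; |E(F_23)| = 20.

Discriminant check: Δ ∝ 4a³ + 27b² = 4·16³ + 27·1² = 4·4096 + 27·1 ≡ 12 (mod 23). Nonzero ⇒ E is nonsingular.
For each x ∈ F_23, compute rhs = x³ + 16·x + 1 mod 23, then count y ∈ F_23 with y² ≡ rhs.
  x = 0: rhs = 1, matching y values: 1, 22 (2 points).
  x = 1: rhs = 18, matching y values: 8, 15 (2 points).
  x = 2: rhs = 18, matching y values: 8, 15 (2 points).
  x = 3: rhs = 7, matching y values: none (0 points).
  x = 4: rhs = 14, matching y values: none (0 points).
  x = 5: rhs = 22, matching y values: none (0 points).
  x = 6: rhs = 14, matching y values: none (0 points).
  x = 7: rhs = 19, matching y values: none (0 points).
  x = 8: rhs = 20, matching y values: none (0 points).
  x = 9: rhs = 0, matching y values: 0 (1 points).
  x = 10: rhs = 11, matching y values: none (0 points).
  x = 11: rhs = 13, matching y values: 6, 17 (2 points).
  x = 12: rhs = 12, matching y values: 9, 14 (2 points).
  x = 13: rhs = 14, matching y values: none (0 points).
  x = 14: rhs = 2, matching y values: 5, 18 (2 points).
  x = 15: rhs = 5, matching y values: none (0 points).
  x = 16: rhs = 6, matching y values: 11, 12 (2 points).
  x = 17: rhs = 11, matching y values: none (0 points).
  x = 18: rhs = 3, matching y values: 7, 16 (2 points).
  x = 19: rhs = 11, matching y values: none (0 points).
  x = 20: rhs = 18, matching y values: 8, 15 (2 points).
  x = 21: rhs = 7, matching y values: none (0 points).
  x = 22: rhs = 7, matching y values: none (0 points).
Total affine count: 19.
Full point count |E(F_23)| = 19 + 1 = 20.
Hasse bound: |20 − (23+1)| = |-4| = 4 ≤ 2√23 ≈ 9.5917 ✓.


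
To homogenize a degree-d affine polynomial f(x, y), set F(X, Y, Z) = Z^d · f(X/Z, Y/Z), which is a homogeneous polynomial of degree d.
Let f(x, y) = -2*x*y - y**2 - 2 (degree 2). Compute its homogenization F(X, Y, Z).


F(X, Y, Z) = -2*X*Y - Y**2 - 2*Z**2

deg(f) = 2.
Substitute x = X/Z, y = Y/Z into f, then multiply by Z^2.
  monomial -2·x^1·y^1 ↦ -2·X^1·Y^1·Z^0.
  monomial -1·x^0·y^2 ↦ -1·X^0·Y^2·Z^0.
  monomial -2·x^0·y^0 ↦ -2·X^0·Y^0·Z^2.
Collecting: F(X, Y, Z) = -2*X*Y - Y**2 - 2*Z**2.


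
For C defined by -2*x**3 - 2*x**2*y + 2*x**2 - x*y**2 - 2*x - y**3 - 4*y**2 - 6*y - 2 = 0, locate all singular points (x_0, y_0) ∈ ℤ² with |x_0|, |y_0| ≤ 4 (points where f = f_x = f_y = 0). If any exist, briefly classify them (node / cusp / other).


Singular points: {(1, -2)}; classification: cusp.

Compute partial derivatives:
  f_x = -6*x**2 - 4*x*y + 4*x - y**2 - 2.
  f_y = -2*x**2 - 2*x*y - 3*y**2 - 8*y - 6.
Scan x_0 ∈ {−4, ..., 4}. For each x_0, f_y(x_0, y) is a polynomial in y; find its integer roots y ∈ {−4, ..., 4}, then test f_x and f at those candidates.
  x = -4: f_y(-4, y) = -3*y**2 - 38; no integer root y with |y| ≤ 4.
  x = -3: f_y(-3, y) = -3*y**2 - 2*y - 24; no integer root y with |y| ≤ 4.
  x = -2: f_y(-2, y) = -3*y**2 - 4*y - 14; no integer root y with |y| ≤ 4.
  x = -1: f_y(-1, y) = -3*y**2 - 6*y - 8; no integer root y with |y| ≤ 4.
  x = 0: f_y(0, y) = -3*y**2 - 8*y - 6; no integer root y with |y| ≤ 4.
  x = 1: f_y(1, y) = -3*y**2 - 10*y - 8; vanishes at y ∈ {-2}. (1, -2): f_x = 0, f = 0 — SINGULAR.
  x = 2: f_y(2, y) = -3*y**2 - 12*y - 14; no integer root y with |y| ≤ 4.
  x = 3: f_y(3, y) = -3*y**2 - 14*y - 24; no integer root y with |y| ≤ 4.
  x = 4: f_y(4, y) = -3*y**2 - 16*y - 38; no integer root y with |y| ≤ 4.
Only singular point on the grid: (1, -2).
Classify: substitute x = 1 + u, y = -2 + v and expand: f = -2*u**3 - 2*u**2*v - u*v**2 - v**3 + v**2.
No constant or linear terms (consistent with a singular point). Quadratic part: v**2. Cubic part: -2*u**3 - 2*u**2*v - u*v**2 - v**3.
The quadratic part v**2 is a perfect square, so there is a single (double) tangent line v = 0, i.e. y = -2. Restricting the cubic part to that line (v = 0) leaves -2*u**3 ≠ 0, so f is not divisible by v and the branch is v² ≈ 2*u**3 to lowest order — this is a cusp.
Classification: cusp.
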